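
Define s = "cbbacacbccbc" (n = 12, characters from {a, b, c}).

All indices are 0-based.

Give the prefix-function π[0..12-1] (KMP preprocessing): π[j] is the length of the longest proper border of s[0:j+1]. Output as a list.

[0, 0, 0, 0, 1, 0, 1, 2, 1, 1, 2, 1]

π[0] = 0
j=1 s[j]='b': π[1]=0 (border '')
j=2 s[j]='b': π[2]=0 (border '')
j=3 s[j]='a': π[3]=0 (border '')
j=4 s[j]='c': π[4]=1 (border 'c')
j=5 s[j]='a': k: 1→0; π[5]=0 (border '')
j=6 s[j]='c': π[6]=1 (border 'c')
j=7 s[j]='b': π[7]=2 (border 'cb')
j=8 s[j]='c': k: 2→0; π[8]=1 (border 'c')
j=9 s[j]='c': k: 1→0; π[9]=1 (border 'c')
j=10 s[j]='b': π[10]=2 (border 'cb')
j=11 s[j]='c': k: 2→0; π[11]=1 (border 'c')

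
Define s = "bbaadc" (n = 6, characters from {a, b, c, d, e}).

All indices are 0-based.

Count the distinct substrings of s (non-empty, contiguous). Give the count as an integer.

rank→(start, suffix):
  0 → (2, 'aadc')
  1 → (3, 'adc')
  2 → (1, 'baadc')
  3 → (0, 'bbaadc')
  4 → (5, 'c')
  5 → (4, 'dc')

SA = [2, 3, 1, 0, 5, 4]
[i] adj suffixes → lcp
  [1] 2/3 → 1 ('a')
  [2] 3/1 → 0 ('')
  [3] 1/0 → 1 ('b')
  [4] 0/5 → 0 ('')
  [5] 5/4 → 0 ('')

n(n+1)/2 = 6·7/2 = 21
Σ LCP = 0 + 1 + 0 + 1 + 0 + 0 = 2
distinct = 21 − 2 = 19

19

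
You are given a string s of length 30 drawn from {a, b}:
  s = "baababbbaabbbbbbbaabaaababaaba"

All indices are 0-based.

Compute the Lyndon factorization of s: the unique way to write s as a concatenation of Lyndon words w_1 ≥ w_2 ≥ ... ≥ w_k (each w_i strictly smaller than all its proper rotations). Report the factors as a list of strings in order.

["b", "aababbbaabbbbbbb", "aab", "aaababaab", "a"]

emit factor 1: 'b' (i=0, period=1)
emit factor 2: 'aababbbaabbbbbbb' (i=1, period=16)
emit factor 3: 'aab' (i=17, period=3)
emit factor 4: 'aaababaab' (i=20, period=9)
emit factor 5: 'a' (i=29, period=1)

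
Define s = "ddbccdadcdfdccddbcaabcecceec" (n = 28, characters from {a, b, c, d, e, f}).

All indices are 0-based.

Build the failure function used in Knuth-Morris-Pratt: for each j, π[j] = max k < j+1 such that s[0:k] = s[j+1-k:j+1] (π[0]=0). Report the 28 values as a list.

π[0] = 0
j=1 s[j]='d': π[1]=1 (border 'd')
j=2 s[j]='b': k: 1→0; π[2]=0 (border '')
j=3 s[j]='c': π[3]=0 (border '')
j=4 s[j]='c': π[4]=0 (border '')
j=5 s[j]='d': π[5]=1 (border 'd')
j=6 s[j]='a': k: 1→0; π[6]=0 (border '')
j=7 s[j]='d': π[7]=1 (border 'd')
j=8 s[j]='c': k: 1→0; π[8]=0 (border '')
j=9 s[j]='d': π[9]=1 (border 'd')
j=10 s[j]='f': k: 1→0; π[10]=0 (border '')
j=11 s[j]='d': π[11]=1 (border 'd')
j=12 s[j]='c': k: 1→0; π[12]=0 (border '')
j=13 s[j]='c': π[13]=0 (border '')
j=14 s[j]='d': π[14]=1 (border 'd')
j=15 s[j]='d': π[15]=2 (border 'dd')
j=16 s[j]='b': π[16]=3 (border 'ddb')
j=17 s[j]='c': π[17]=4 (border 'ddbc')
j=18 s[j]='a': k: 4→0; π[18]=0 (border '')
j=19 s[j]='a': π[19]=0 (border '')
j=20 s[j]='b': π[20]=0 (border '')
j=21 s[j]='c': π[21]=0 (border '')
j=22 s[j]='e': π[22]=0 (border '')
j=23 s[j]='c': π[23]=0 (border '')
j=24 s[j]='c': π[24]=0 (border '')
j=25 s[j]='e': π[25]=0 (border '')
j=26 s[j]='e': π[26]=0 (border '')
j=27 s[j]='c': π[27]=0 (border '')

[0, 1, 0, 0, 0, 1, 0, 1, 0, 1, 0, 1, 0, 0, 1, 2, 3, 4, 0, 0, 0, 0, 0, 0, 0, 0, 0, 0]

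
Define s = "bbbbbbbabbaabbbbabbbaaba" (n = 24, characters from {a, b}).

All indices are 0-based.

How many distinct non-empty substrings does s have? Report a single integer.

rank→(start, suffix):
  0 → (23, 'a')
  1 → (20, 'aaba')
  2 → (10, 'aabbbbabbbaaba')
  3 → (21, 'aba')
  4 → (7, 'abbaabbbbabbbaaba')
  5 → (16, 'abbbaaba')
  6 → (11, 'abbbbabbbaaba')
  7 → (22, 'ba')
  8 → (19, 'baaba')
  9 → (9, 'baabbbbabbbaaba')
  10 → (6, 'babbaabbbbabbbaaba')
  11 → (15, 'babbbaaba')
  12 → (18, 'bbaaba')
  13 → (8, 'bbaabbbbabbbaaba')
  14 → (5, 'bbabbaabbbbabbbaaba')
  15 → (14, 'bbabbbaaba')
  16 → (17, 'bbbaaba')
  17 → (4, 'bbbabbaabbbbabbbaaba')
  18 → (13, 'bbbabbbaaba')
  19 → (3, 'bbbbabbaabbbbabbbaaba')
  20 → (12, 'bbbbabbbaaba')
  21 → (2, 'bbbbbabbaabbbbabbbaaba')
  22 → (1, 'bbbbbbabbaabbbbabbbaaba')
  23 → (0, 'bbbbbbbabbaabbbbabbbaaba')

SA = [23, 20, 10, 21, 7, 16, 11, 22, 19, 9, 6, 15, 18, 8, 5, 14, 17, 4, 13, 3, 12, 2, 1, 0]
i: (SA[i-1],SA[i]) lcp shared
  1: (23,20) 1 'a'
  2: (20,10) 3 'aab'
  3: (10,21) 1 'a'
  4: (21,7) 2 'ab'
  5: (7,16) 3 'abb'
  6: (16,11) 4 'abbb'
  7: (11,22) 0 ''
  8: (22,19) 2 'ba'
  9: (19,9) 4 'baab'
  10: (9,6) 2 'ba'
  11: (6,15) 4 'babb'
  12: (15,18) 1 'b'
  13: (18,8) 5 'bbaab'
  14: (8,5) 3 'bba'
  15: (5,14) 5 'bbabb'
  16: (14,17) 2 'bb'
  17: (17,4) 4 'bbba'
  18: (4,13) 6 'bbbabb'
  19: (13,3) 3 'bbb'
  20: (3,12) 7 'bbbbabb'
  21: (12,2) 4 'bbbb'
  22: (2,1) 5 'bbbbb'
  23: (1,0) 6 'bbbbbb'

n(n+1)/2 = 24·25/2 = 300
Σ LCP = 0 + 1 + 3 + 1 + 2 + 3 + 4 + 0 + 2 + 4 + 2 + 4 + 1 + 5 + 3 + 5 + 2 + 4 + 6 + 3 + 7 + 4 + 5 + 6 = 77
distinct = 300 − 77 = 223

223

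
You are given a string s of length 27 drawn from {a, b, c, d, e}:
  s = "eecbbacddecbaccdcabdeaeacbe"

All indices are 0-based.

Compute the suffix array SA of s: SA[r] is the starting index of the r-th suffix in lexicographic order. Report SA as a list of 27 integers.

rank | idx | suffix
   0 |  17 | abdeaeacbe
   1 |  23 | acbe
   2 |  12 | accdcabdeaeacbe
   3 |   5 | acddecbaccdcabdeaeacbe
   4 |  21 | aeacbe
   5 |  11 | baccdcabdeaeacbe
   6 |   4 | bacddecbaccdcabdeaeacbe
   7 |   3 | bbacddecbaccdcabdeaeacbe
   8 |  18 | bdeaeacbe
   9 |  25 | be
  10 |  16 | cabdeaeacbe
  11 |  10 | cbaccdcabdeaeacbe
  12 |   2 | cbbacddecbaccdcabdeaeacbe
  13 |  24 | cbe
  14 |  13 | ccdcabdeaeacbe
  15 |  14 | cdcabdeaeacbe
  16 |   6 | cddecbaccdcabdeaeacbe
  17 |  15 | dcabdeaeacbe
  18 |   7 | ddecbaccdcabdeaeacbe
  19 |  19 | deaeacbe
  20 |   8 | decbaccdcabdeaeacbe
  21 |  26 | e
  22 |  22 | eacbe
  23 |  20 | eaeacbe
  24 |   9 | ecbaccdcabdeaeacbe
  25 |   1 | ecbbacddecbaccdcabdeaeacbe
  26 |   0 | eecbbacddecbaccdcabdeaeacbe

[17, 23, 12, 5, 21, 11, 4, 3, 18, 25, 16, 10, 2, 24, 13, 14, 6, 15, 7, 19, 8, 26, 22, 20, 9, 1, 0]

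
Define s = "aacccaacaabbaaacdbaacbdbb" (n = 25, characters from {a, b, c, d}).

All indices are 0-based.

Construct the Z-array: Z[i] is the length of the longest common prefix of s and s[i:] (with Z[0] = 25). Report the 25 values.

Z[0]=25
i=1: fresh scan; Z[1]=1 grow→box=[1,2)
i=2: fresh scan; Z[2]=0
i=3: fresh scan; Z[3]=0
i=4: fresh scan; Z[4]=0
i=5: fresh scan; Z[5]=3 grow→box=[5,8)
i=6: min(r-i=2, Z[1]=1)=1; Z[6]=1
i=7: min(r-i=1, Z[2]=0)=0; Z[7]=0
i=8: fresh scan; Z[8]=2 grow→box=[8,10)
i=9: min(r-i=1, Z[1]=1)=1; Z[9]=1
i=10: fresh scan; Z[10]=0
i=11: fresh scan; Z[11]=0
i=12: fresh scan; Z[12]=2 grow→box=[12,14)
i=13: min(r-i=1, Z[1]=1)=1; Z[13]=3 grow→box=[13,16)
i=14: min(r-i=2, Z[1]=1)=1; Z[14]=1
i=15: min(r-i=1, Z[2]=0)=0; Z[15]=0
i=16: fresh scan; Z[16]=0
i=17: fresh scan; Z[17]=0
i=18: fresh scan; Z[18]=3 grow→box=[18,21)
i=19: min(r-i=2, Z[1]=1)=1; Z[19]=1
i=20: min(r-i=1, Z[2]=0)=0; Z[20]=0
i=21: fresh scan; Z[21]=0
i=22: fresh scan; Z[22]=0
i=23: fresh scan; Z[23]=0
i=24: fresh scan; Z[24]=0

[25, 1, 0, 0, 0, 3, 1, 0, 2, 1, 0, 0, 2, 3, 1, 0, 0, 0, 3, 1, 0, 0, 0, 0, 0]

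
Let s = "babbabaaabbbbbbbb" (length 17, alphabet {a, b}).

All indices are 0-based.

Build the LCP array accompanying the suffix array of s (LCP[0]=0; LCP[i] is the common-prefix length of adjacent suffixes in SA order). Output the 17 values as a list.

sorted suffixes:
  #0 SA[0]=6  'aaabbbbbbbb'
  #1 SA[1]=7  'aabbbbbbbb'
  #2 SA[2]=4  'abaaabbbbbbbb'
  #3 SA[3]=1  'abbabaaabbbbbbbb'
  #4 SA[4]=8  'abbbbbbbb'
  #5 SA[5]=16  'b'
  #6 SA[6]=5  'baaabbbbbbbb'
  #7 SA[7]=3  'babaaabbbbbbbb'
  #8 SA[8]=0  'babbabaaabbbbbbbb'
  #9 SA[9]=15  'bb'
  #10 SA[10]=2  'bbabaaabbbbbbbb'
  #11 SA[11]=14  'bbb'
  #12 SA[12]=13  'bbbb'
  #13 SA[13]=12  'bbbbb'
  #14 SA[14]=11  'bbbbbb'
  #15 SA[15]=10  'bbbbbbb'
  #16 SA[16]=9  'bbbbbbbb'

SA = [6, 7, 4, 1, 8, 16, 5, 3, 0, 15, 2, 14, 13, 12, 11, 10, 9]
rank  pair      lcp
   1  s[6:],s[7:]  2  'aa'
   2  s[7:],s[4:]  1  'a'
   3  s[4:],s[1:]  2  'ab'
   4  s[1:],s[8:]  3  'abb'
   5  s[8:],s[16:]  0  ''
   6  s[16:],s[5:]  1  'b'
   7  s[5:],s[3:]  2  'ba'
   8  s[3:],s[0:]  3  'bab'
   9  s[0:],s[15:]  1  'b'
  10  s[15:],s[2:]  2  'bb'
  11  s[2:],s[14:]  2  'bb'
  12  s[14:],s[13:]  3  'bbb'
  13  s[13:],s[12:]  4  'bbbb'
  14  s[12:],s[11:]  5  'bbbbb'
  15  s[11:],s[10:]  6  'bbbbbb'
  16  s[10:],s[9:]  7  'bbbbbbb'

[0, 2, 1, 2, 3, 0, 1, 2, 3, 1, 2, 2, 3, 4, 5, 6, 7]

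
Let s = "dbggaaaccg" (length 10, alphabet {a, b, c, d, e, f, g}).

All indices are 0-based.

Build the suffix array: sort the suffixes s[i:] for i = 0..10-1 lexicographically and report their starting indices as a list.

rank | idx | suffix
   0 |   4 | aaaccg
   1 |   5 | aaccg
   2 |   6 | accg
   3 |   1 | bggaaaccg
   4 |   7 | ccg
   5 |   8 | cg
   6 |   0 | dbggaaaccg
   7 |   9 | g
   8 |   3 | gaaaccg
   9 |   2 | ggaaaccg

[4, 5, 6, 1, 7, 8, 0, 9, 3, 2]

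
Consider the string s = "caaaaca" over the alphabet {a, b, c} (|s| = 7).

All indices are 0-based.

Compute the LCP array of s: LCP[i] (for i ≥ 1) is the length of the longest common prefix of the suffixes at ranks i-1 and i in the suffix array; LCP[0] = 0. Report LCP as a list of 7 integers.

sorted suffixes:
  #0 SA[0]=6  'a'
  #1 SA[1]=1  'aaaaca'
  #2 SA[2]=2  'aaaca'
  #3 SA[3]=3  'aaca'
  #4 SA[4]=4  'aca'
  #5 SA[5]=5  'ca'
  #6 SA[6]=0  'caaaaca'

SA = [6, 1, 2, 3, 4, 5, 0]
[i] adj suffixes → lcp
  [1] 6/1 → 1 ('a')
  [2] 1/2 → 3 ('aaa')
  [3] 2/3 → 2 ('aa')
  [4] 3/4 → 1 ('a')
  [5] 4/5 → 0 ('')
  [6] 5/0 → 2 ('ca')

[0, 1, 3, 2, 1, 0, 2]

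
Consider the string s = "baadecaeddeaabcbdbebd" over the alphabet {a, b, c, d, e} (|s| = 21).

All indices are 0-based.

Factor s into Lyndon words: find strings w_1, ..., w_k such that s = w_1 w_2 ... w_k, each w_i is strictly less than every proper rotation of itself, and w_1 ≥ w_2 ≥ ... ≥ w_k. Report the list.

emit factor 1: 'b' (i=0, period=1)
emit factor 2: 'aadecaedde' (i=1, period=10)
emit factor 3: 'aabcbdbebd' (i=11, period=10)

["b", "aadecaedde", "aabcbdbebd"]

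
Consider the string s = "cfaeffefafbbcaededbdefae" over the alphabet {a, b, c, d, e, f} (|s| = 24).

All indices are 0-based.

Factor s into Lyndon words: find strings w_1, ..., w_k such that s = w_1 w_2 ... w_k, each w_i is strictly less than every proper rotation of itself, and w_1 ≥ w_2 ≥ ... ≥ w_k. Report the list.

emit factor 1: 'cf' (i=0, period=2)
emit factor 2: 'aeffefafbbc' (i=2, period=11)
emit factor 3: 'aededbdef' (i=13, period=9)
emit factor 4: 'ae' (i=22, period=2)

["cf", "aeffefafbbc", "aededbdef", "ae"]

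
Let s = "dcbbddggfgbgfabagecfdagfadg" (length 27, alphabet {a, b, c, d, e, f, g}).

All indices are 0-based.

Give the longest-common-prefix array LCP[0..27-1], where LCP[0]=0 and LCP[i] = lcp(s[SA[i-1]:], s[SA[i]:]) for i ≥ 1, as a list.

[0, 1, 1, 2, 0, 1, 1, 1, 0, 1, 0, 1, 1, 1, 2, 0, 0, 2, 1, 1, 0, 1, 1, 1, 3, 2, 1]

rank→(start, suffix):
  0 → (13, 'abagecfdagfadg')
  1 → (24, 'adg')
  2 → (15, 'agecfdagfadg')
  3 → (21, 'agfadg')
  4 → (14, 'bagecfdagfadg')
  5 → (2, 'bbddggfgbgfabagecfdagfadg')
  6 → (3, 'bddggfgbgfabagecfdagfadg')
  7 → (10, 'bgfabagecfdagfadg')
  8 → (1, 'cbbddggfgbgfabagecfdagfadg')
  9 → (18, 'cfdagfadg')
  10 → (20, 'dagfadg')
  11 → (0, 'dcbbddggfgbgfabagecfdagfadg')
  12 → (4, 'ddggfgbgfabagecfdagfadg')
  13 → (25, 'dg')
  14 → (5, 'dggfgbgfabagecfdagfadg')
  15 → (17, 'ecfdagfadg')
  16 → (12, 'fabagecfdagfadg')
  17 → (23, 'fadg')
  18 → (19, 'fdagfadg')
  19 → (8, 'fgbgfabagecfdagfadg')
  20 → (26, 'g')
  21 → (9, 'gbgfabagecfdagfadg')
  22 → (16, 'gecfdagfadg')
  23 → (11, 'gfabagecfdagfadg')
  24 → (22, 'gfadg')
  25 → (7, 'gfgbgfabagecfdagfadg')
  26 → (6, 'ggfgbgfabagecfdagfadg')

SA = [13, 24, 15, 21, 14, 2, 3, 10, 1, 18, 20, 0, 4, 25, 5, 17, 12, 23, 19, 8, 26, 9, 16, 11, 22, 7, 6]
[i] adj suffixes → lcp
  [1] 13/24 → 1 ('a')
  [2] 24/15 → 1 ('a')
  [3] 15/21 → 2 ('ag')
  [4] 21/14 → 0 ('')
  [5] 14/2 → 1 ('b')
  [6] 2/3 → 1 ('b')
  [7] 3/10 → 1 ('b')
  [8] 10/1 → 0 ('')
  [9] 1/18 → 1 ('c')
  [10] 18/20 → 0 ('')
  [11] 20/0 → 1 ('d')
  [12] 0/4 → 1 ('d')
  [13] 4/25 → 1 ('d')
  [14] 25/5 → 2 ('dg')
  [15] 5/17 → 0 ('')
  [16] 17/12 → 0 ('')
  [17] 12/23 → 2 ('fa')
  [18] 23/19 → 1 ('f')
  [19] 19/8 → 1 ('f')
  [20] 8/26 → 0 ('')
  [21] 26/9 → 1 ('g')
  [22] 9/16 → 1 ('g')
  [23] 16/11 → 1 ('g')
  [24] 11/22 → 3 ('gfa')
  [25] 22/7 → 2 ('gf')
  [26] 7/6 → 1 ('g')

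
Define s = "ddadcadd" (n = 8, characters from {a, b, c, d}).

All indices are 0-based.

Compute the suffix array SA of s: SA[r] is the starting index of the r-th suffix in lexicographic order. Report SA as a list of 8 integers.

rank→(start, suffix):
  0 → (2, 'adcadd')
  1 → (5, 'add')
  2 → (4, 'cadd')
  3 → (7, 'd')
  4 → (1, 'dadcadd')
  5 → (3, 'dcadd')
  6 → (6, 'dd')
  7 → (0, 'ddadcadd')

[2, 5, 4, 7, 1, 3, 6, 0]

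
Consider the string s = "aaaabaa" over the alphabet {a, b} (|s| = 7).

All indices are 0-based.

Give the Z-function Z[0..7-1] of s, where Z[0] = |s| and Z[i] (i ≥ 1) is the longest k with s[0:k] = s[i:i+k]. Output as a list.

Z[0]=7
i=1: outside box; Z[1]=3 scan→box=[1,4)
i=2: min(r-i=2, Z[1]=3)=2; Z[2]=2
i=3: min(r-i=1, Z[2]=2)=1; Z[3]=1
i=4: outside box; Z[4]=0
i=5: outside box; Z[5]=2 scan→box=[5,7)
i=6: min(r-i=1, Z[1]=3)=1; Z[6]=1

[7, 3, 2, 1, 0, 2, 1]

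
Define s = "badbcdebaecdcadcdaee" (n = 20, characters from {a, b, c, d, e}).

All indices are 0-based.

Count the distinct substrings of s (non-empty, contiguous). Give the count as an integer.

rank→(start, suffix):
  0 → (1, 'adbcdebaecdcadcdaee')
  1 → (13, 'adcdaee')
  2 → (8, 'aecdcadcdaee')
  3 → (17, 'aee')
  4 → (0, 'badbcdebaecdcadcdaee')
  5 → (7, 'baecdcadcdaee')
  6 → (3, 'bcdebaecdcadcdaee')
  7 → (12, 'cadcdaee')
  8 → (15, 'cdaee')
  9 → (10, 'cdcadcdaee')
  10 → (4, 'cdebaecdcadcdaee')
  11 → (16, 'daee')
  12 → (2, 'dbcdebaecdcadcdaee')
  13 → (11, 'dcadcdaee')
  14 → (14, 'dcdaee')
  15 → (5, 'debaecdcadcdaee')
  16 → (19, 'e')
  17 → (6, 'ebaecdcadcdaee')
  18 → (9, 'ecdcadcdaee')
  19 → (18, 'ee')

SA = [1, 13, 8, 17, 0, 7, 3, 12, 15, 10, 4, 16, 2, 11, 14, 5, 19, 6, 9, 18]
i: (SA[i-1],SA[i]) lcp shared
  1: (1,13) 2 'ad'
  2: (13,8) 1 'a'
  3: (8,17) 2 'ae'
  4: (17,0) 0 ''
  5: (0,7) 2 'ba'
  6: (7,3) 1 'b'
  7: (3,12) 0 ''
  8: (12,15) 1 'c'
  9: (15,10) 2 'cd'
  10: (10,4) 2 'cd'
  11: (4,16) 0 ''
  12: (16,2) 1 'd'
  13: (2,11) 1 'd'
  14: (11,14) 2 'dc'
  15: (14,5) 1 'd'
  16: (5,19) 0 ''
  17: (19,6) 1 'e'
  18: (6,9) 1 'e'
  19: (9,18) 1 'e'

n(n+1)/2 = 20·21/2 = 210
Σ LCP = 0 + 2 + 1 + 2 + 0 + 2 + 1 + 0 + 1 + 2 + 2 + 0 + 1 + 1 + 2 + 1 + 0 + 1 + 1 + 1 = 21
distinct = 210 − 21 = 189

189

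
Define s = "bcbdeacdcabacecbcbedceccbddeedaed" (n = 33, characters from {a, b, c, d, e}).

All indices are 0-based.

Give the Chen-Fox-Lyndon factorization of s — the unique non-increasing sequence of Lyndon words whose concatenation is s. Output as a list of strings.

["bcbde", "acdc", "abacecbcbedceccbddeedaed"]

emit factor 1: 'bcbde' (i=0, period=5)
emit factor 2: 'acdc' (i=5, period=4)
emit factor 3: 'abacecbcbedceccbddeedaed' (i=9, period=24)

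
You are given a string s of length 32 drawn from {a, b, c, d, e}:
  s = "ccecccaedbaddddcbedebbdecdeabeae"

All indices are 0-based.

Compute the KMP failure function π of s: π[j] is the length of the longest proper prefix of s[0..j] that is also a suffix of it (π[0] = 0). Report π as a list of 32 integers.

[0, 1, 0, 1, 2, 2, 0, 0, 0, 0, 0, 0, 0, 0, 0, 1, 0, 0, 0, 0, 0, 0, 0, 0, 1, 0, 0, 0, 0, 0, 0, 0]

π[0] = 0
j=1 s[j]='c': π[1]=1 (border 'c')
j=2 s[j]='e': k: 1→0; π[2]=0 (border '')
j=3 s[j]='c': π[3]=1 (border 'c')
j=4 s[j]='c': π[4]=2 (border 'cc')
j=5 s[j]='c': k: 2→1; π[5]=2 (border 'cc')
j=6 s[j]='a': k: 2→1→0; π[6]=0 (border '')
j=7 s[j]='e': π[7]=0 (border '')
j=8 s[j]='d': π[8]=0 (border '')
j=9 s[j]='b': π[9]=0 (border '')
j=10 s[j]='a': π[10]=0 (border '')
j=11 s[j]='d': π[11]=0 (border '')
j=12 s[j]='d': π[12]=0 (border '')
j=13 s[j]='d': π[13]=0 (border '')
j=14 s[j]='d': π[14]=0 (border '')
j=15 s[j]='c': π[15]=1 (border 'c')
j=16 s[j]='b': k: 1→0; π[16]=0 (border '')
j=17 s[j]='e': π[17]=0 (border '')
j=18 s[j]='d': π[18]=0 (border '')
j=19 s[j]='e': π[19]=0 (border '')
j=20 s[j]='b': π[20]=0 (border '')
j=21 s[j]='b': π[21]=0 (border '')
j=22 s[j]='d': π[22]=0 (border '')
j=23 s[j]='e': π[23]=0 (border '')
j=24 s[j]='c': π[24]=1 (border 'c')
j=25 s[j]='d': k: 1→0; π[25]=0 (border '')
j=26 s[j]='e': π[26]=0 (border '')
j=27 s[j]='a': π[27]=0 (border '')
j=28 s[j]='b': π[28]=0 (border '')
j=29 s[j]='e': π[29]=0 (border '')
j=30 s[j]='a': π[30]=0 (border '')
j=31 s[j]='e': π[31]=0 (border '')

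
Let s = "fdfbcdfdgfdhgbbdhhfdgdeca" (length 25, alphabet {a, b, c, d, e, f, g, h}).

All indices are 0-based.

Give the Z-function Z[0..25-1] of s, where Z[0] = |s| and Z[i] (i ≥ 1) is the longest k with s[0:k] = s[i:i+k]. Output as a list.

[25, 0, 1, 0, 0, 0, 2, 0, 0, 2, 0, 0, 0, 0, 0, 0, 0, 0, 2, 0, 0, 0, 0, 0, 0]

Z[0]=25
i=1: outside box; Z[1]=0
i=2: outside box; Z[2]=1 scan→box=[2,3)
i=3: outside box; Z[3]=0
i=4: outside box; Z[4]=0
i=5: outside box; Z[5]=0
i=6: outside box; Z[6]=2 scan→box=[6,8)
i=7: min(r-i=1, Z[1]=0)=0; Z[7]=0
i=8: outside box; Z[8]=0
i=9: outside box; Z[9]=2 scan→box=[9,11)
i=10: min(r-i=1, Z[1]=0)=0; Z[10]=0
i=11: outside box; Z[11]=0
i=12: outside box; Z[12]=0
i=13: outside box; Z[13]=0
i=14: outside box; Z[14]=0
i=15: outside box; Z[15]=0
i=16: outside box; Z[16]=0
i=17: outside box; Z[17]=0
i=18: outside box; Z[18]=2 scan→box=[18,20)
i=19: min(r-i=1, Z[1]=0)=0; Z[19]=0
i=20: outside box; Z[20]=0
i=21: outside box; Z[21]=0
i=22: outside box; Z[22]=0
i=23: outside box; Z[23]=0
i=24: outside box; Z[24]=0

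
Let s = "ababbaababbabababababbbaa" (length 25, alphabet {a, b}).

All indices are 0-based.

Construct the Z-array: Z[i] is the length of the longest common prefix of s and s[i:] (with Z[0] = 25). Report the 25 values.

Z[0]=25
i=1: i≥r, start 0; Z[1]=0
i=2: i≥r, start 0; Z[2]=2 grow→box=[2,4)
i=3: min(r-i=1, Z[1]=0)=0; Z[3]=0
i=4: i≥r, start 0; Z[4]=0
i=5: i≥r, start 0; Z[5]=1 grow→box=[5,6)
i=6: i≥r, start 0; Z[6]=6 grow→box=[6,12)
i=7: min(r-i=5, Z[1]=0)=0; Z[7]=0
i=8: min(r-i=4, Z[2]=2)=2; Z[8]=2
i=9: min(r-i=3, Z[3]=0)=0; Z[9]=0
i=10: min(r-i=2, Z[4]=0)=0; Z[10]=0
i=11: min(r-i=1, Z[5]=1)=1; Z[11]=4 grow→box=[11,15)
i=12: min(r-i=3, Z[1]=0)=0; Z[12]=0
i=13: min(r-i=2, Z[2]=2)=2; Z[13]=4 grow→box=[13,17)
i=14: min(r-i=3, Z[1]=0)=0; Z[14]=0
i=15: min(r-i=2, Z[2]=2)=2; Z[15]=4 grow→box=[15,19)
i=16: min(r-i=3, Z[1]=0)=0; Z[16]=0
i=17: min(r-i=2, Z[2]=2)=2; Z[17]=5 grow→box=[17,22)
i=18: min(r-i=4, Z[1]=0)=0; Z[18]=0
i=19: min(r-i=3, Z[2]=2)=2; Z[19]=2
i=20: min(r-i=2, Z[3]=0)=0; Z[20]=0
i=21: min(r-i=1, Z[4]=0)=0; Z[21]=0
i=22: i≥r, start 0; Z[22]=0
i=23: i≥r, start 0; Z[23]=1 grow→box=[23,24)
i=24: i≥r, start 0; Z[24]=1 grow→box=[24,25)

[25, 0, 2, 0, 0, 1, 6, 0, 2, 0, 0, 4, 0, 4, 0, 4, 0, 5, 0, 2, 0, 0, 0, 1, 1]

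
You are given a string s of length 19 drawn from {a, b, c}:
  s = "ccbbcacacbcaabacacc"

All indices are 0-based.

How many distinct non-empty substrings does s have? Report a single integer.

rank→(start, suffix):
  0 → (11, 'aabacacc')
  1 → (12, 'abacacc')
  2 → (5, 'acacbcaabacacc')
  3 → (14, 'acacc')
  4 → (7, 'acbcaabacacc')
  5 → (16, 'acc')
  6 → (13, 'bacacc')
  7 → (2, 'bbcacacbcaabacacc')
  8 → (9, 'bcaabacacc')
  9 → (3, 'bcacacbcaabacacc')
  10 → (18, 'c')
  11 → (10, 'caabacacc')
  12 → (4, 'cacacbcaabacacc')
  13 → (6, 'cacbcaabacacc')
  14 → (15, 'cacc')
  15 → (1, 'cbbcacacbcaabacacc')
  16 → (8, 'cbcaabacacc')
  17 → (17, 'cc')
  18 → (0, 'ccbbcacacbcaabacacc')

SA = [11, 12, 5, 14, 7, 16, 13, 2, 9, 3, 18, 10, 4, 6, 15, 1, 8, 17, 0]
[i] adj suffixes → lcp
  [1] 11/12 → 1 ('a')
  [2] 12/5 → 1 ('a')
  [3] 5/14 → 4 ('acac')
  [4] 14/7 → 2 ('ac')
  [5] 7/16 → 2 ('ac')
  [6] 16/13 → 0 ('')
  [7] 13/2 → 1 ('b')
  [8] 2/9 → 1 ('b')
  [9] 9/3 → 3 ('bca')
  [10] 3/18 → 0 ('')
  [11] 18/10 → 1 ('c')
  [12] 10/4 → 2 ('ca')
  [13] 4/6 → 3 ('cac')
  [14] 6/15 → 3 ('cac')
  [15] 15/1 → 1 ('c')
  [16] 1/8 → 2 ('cb')
  [17] 8/17 → 1 ('c')
  [18] 17/0 → 2 ('cc')

n(n+1)/2 = 19·20/2 = 190
Σ LCP = 0 + 1 + 1 + 4 + 2 + 2 + 0 + 1 + 1 + 3 + 0 + 1 + 2 + 3 + 3 + 1 + 2 + 1 + 2 = 30
distinct = 190 − 30 = 160

160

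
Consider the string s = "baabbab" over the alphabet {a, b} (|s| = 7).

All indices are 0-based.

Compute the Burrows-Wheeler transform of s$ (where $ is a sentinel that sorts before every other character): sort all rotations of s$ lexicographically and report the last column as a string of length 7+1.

rank  rotation  last
    0  $baabbab  b
    1  aabbab$b  b
    2  ab$baabb  b
    3  abbab$ba  a
    4  b$baabba  a
    5  baabbab$  $
    6  bab$baab  b
    7  bbab$baa  a

bbbaa$ba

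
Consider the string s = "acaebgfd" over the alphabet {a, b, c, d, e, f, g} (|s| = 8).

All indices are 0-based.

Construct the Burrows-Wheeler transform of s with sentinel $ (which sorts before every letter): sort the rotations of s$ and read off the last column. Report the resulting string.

d$ceafagb

rank  rotation   last
    0  $acaebgfd  d
    1  acaebgfd$  $
    2  aebgfd$ac  c
    3  bgfd$acae  e
    4  caebgfd$a  a
    5  d$acaebgf  f
    6  ebgfd$aca  a
    7  fd$acaebg  g
    8  gfd$acaeb  b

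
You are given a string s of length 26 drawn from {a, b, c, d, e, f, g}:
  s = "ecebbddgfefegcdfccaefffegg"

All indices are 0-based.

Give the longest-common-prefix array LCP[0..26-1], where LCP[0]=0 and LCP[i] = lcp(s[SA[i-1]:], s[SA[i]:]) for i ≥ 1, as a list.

[0, 0, 1, 0, 1, 1, 1, 0, 1, 1, 0, 1, 1, 2, 1, 2, 0, 1, 2, 3, 1, 2, 0, 1, 1, 1]

rank | idx | suffix
   0 |  18 | aefffegg
   1 |   3 | bbddgfefegcdfccaefffegg
   2 |   4 | bddgfefegcdfccaefffegg
   3 |  17 | caefffegg
   4 |  16 | ccaefffegg
   5 |  13 | cdfccaefffegg
   6 |   1 | cebbddgfefegcdfccaefffegg
   7 |   5 | ddgfefegcdfccaefffegg
   8 |  14 | dfccaefffegg
   9 |   6 | dgfefegcdfccaefffegg
  10 |   2 | ebbddgfefegcdfccaefffegg
  11 |   0 | ecebbddgfefegcdfccaefffegg
  12 |   9 | efegcdfccaefffegg
  13 |  19 | efffegg
  14 |  11 | egcdfccaefffegg
  15 |  23 | egg
  16 |  15 | fccaefffegg
  17 |   8 | fefegcdfccaefffegg
  18 |  10 | fegcdfccaefffegg
  19 |  22 | fegg
  20 |  21 | ffegg
  21 |  20 | fffegg
  22 |  25 | g
  23 |  12 | gcdfccaefffegg
  24 |   7 | gfefegcdfccaefffegg
  25 |  24 | gg

SA = [18, 3, 4, 17, 16, 13, 1, 5, 14, 6, 2, 0, 9, 19, 11, 23, 15, 8, 10, 22, 21, 20, 25, 12, 7, 24]
i: (SA[i-1],SA[i]) lcp shared
  1: (18,3) 0 ''
  2: (3,4) 1 'b'
  3: (4,17) 0 ''
  4: (17,16) 1 'c'
  5: (16,13) 1 'c'
  6: (13,1) 1 'c'
  7: (1,5) 0 ''
  8: (5,14) 1 'd'
  9: (14,6) 1 'd'
  10: (6,2) 0 ''
  11: (2,0) 1 'e'
  12: (0,9) 1 'e'
  13: (9,19) 2 'ef'
  14: (19,11) 1 'e'
  15: (11,23) 2 'eg'
  16: (23,15) 0 ''
  17: (15,8) 1 'f'
  18: (8,10) 2 'fe'
  19: (10,22) 3 'feg'
  20: (22,21) 1 'f'
  21: (21,20) 2 'ff'
  22: (20,25) 0 ''
  23: (25,12) 1 'g'
  24: (12,7) 1 'g'
  25: (7,24) 1 'g'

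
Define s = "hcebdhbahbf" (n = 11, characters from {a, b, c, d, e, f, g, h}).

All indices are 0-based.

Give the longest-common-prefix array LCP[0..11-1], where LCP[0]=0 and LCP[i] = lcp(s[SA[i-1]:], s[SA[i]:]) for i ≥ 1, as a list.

sorted suffixes:
  #0 SA[0]=7  'ahbf'
  #1 SA[1]=6  'bahbf'
  #2 SA[2]=3  'bdhbahbf'
  #3 SA[3]=9  'bf'
  #4 SA[4]=1  'cebdhbahbf'
  #5 SA[5]=4  'dhbahbf'
  #6 SA[6]=2  'ebdhbahbf'
  #7 SA[7]=10  'f'
  #8 SA[8]=5  'hbahbf'
  #9 SA[9]=8  'hbf'
  #10 SA[10]=0  'hcebdhbahbf'

SA = [7, 6, 3, 9, 1, 4, 2, 10, 5, 8, 0]
[i] adj suffixes → lcp
  [1] 7/6 → 0 ('')
  [2] 6/3 → 1 ('b')
  [3] 3/9 → 1 ('b')
  [4] 9/1 → 0 ('')
  [5] 1/4 → 0 ('')
  [6] 4/2 → 0 ('')
  [7] 2/10 → 0 ('')
  [8] 10/5 → 0 ('')
  [9] 5/8 → 2 ('hb')
  [10] 8/0 → 1 ('h')

[0, 0, 1, 1, 0, 0, 0, 0, 0, 2, 1]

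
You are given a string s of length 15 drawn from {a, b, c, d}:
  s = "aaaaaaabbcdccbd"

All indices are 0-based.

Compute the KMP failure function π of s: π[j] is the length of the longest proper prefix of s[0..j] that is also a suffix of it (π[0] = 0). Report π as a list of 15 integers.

π[0] = 0
j=1 s[j]='a': π[1]=1 (border 'a')
j=2 s[j]='a': π[2]=2 (border 'aa')
j=3 s[j]='a': π[3]=3 (border 'aaa')
j=4 s[j]='a': π[4]=4 (border 'aaaa')
j=5 s[j]='a': π[5]=5 (border 'aaaaa')
j=6 s[j]='a': π[6]=6 (border 'aaaaaa')
j=7 s[j]='b': k: 6→5→4→3→2→1→0; π[7]=0 (border '')
j=8 s[j]='b': π[8]=0 (border '')
j=9 s[j]='c': π[9]=0 (border '')
j=10 s[j]='d': π[10]=0 (border '')
j=11 s[j]='c': π[11]=0 (border '')
j=12 s[j]='c': π[12]=0 (border '')
j=13 s[j]='b': π[13]=0 (border '')
j=14 s[j]='d': π[14]=0 (border '')

[0, 1, 2, 3, 4, 5, 6, 0, 0, 0, 0, 0, 0, 0, 0]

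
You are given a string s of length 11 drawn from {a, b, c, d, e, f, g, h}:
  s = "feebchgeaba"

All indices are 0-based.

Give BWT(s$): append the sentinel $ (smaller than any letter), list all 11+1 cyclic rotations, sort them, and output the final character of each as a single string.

abeaebgef$hc

rank  rotation      last
    0  $feebchgeaba  a
    1  a$feebchgeab  b
    2  aba$feebchge  e
    3  ba$feebchgea  a
    4  bchgeaba$fee  e
    5  chgeaba$feeb  b
    6  eaba$feebchg  g
    7  ebchgeaba$fe  e
    8  eebchgeaba$f  f
    9  feebchgeaba$  $
   10  geaba$feebch  h
   11  hgeaba$feebc  c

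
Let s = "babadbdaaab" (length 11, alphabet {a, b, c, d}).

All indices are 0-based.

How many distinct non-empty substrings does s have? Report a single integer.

55

rank | idx | suffix
   0 |   7 | aaab
   1 |   8 | aab
   2 |   9 | ab
   3 |   1 | abadbdaaab
   4 |   3 | adbdaaab
   5 |  10 | b
   6 |   0 | babadbdaaab
   7 |   2 | badbdaaab
   8 |   5 | bdaaab
   9 |   6 | daaab
  10 |   4 | dbdaaab

SA = [7, 8, 9, 1, 3, 10, 0, 2, 5, 6, 4]
[i] adj suffixes → lcp
  [1] 7/8 → 2 ('aa')
  [2] 8/9 → 1 ('a')
  [3] 9/1 → 2 ('ab')
  [4] 1/3 → 1 ('a')
  [5] 3/10 → 0 ('')
  [6] 10/0 → 1 ('b')
  [7] 0/2 → 2 ('ba')
  [8] 2/5 → 1 ('b')
  [9] 5/6 → 0 ('')
  [10] 6/4 → 1 ('d')

n(n+1)/2 = 11·12/2 = 66
Σ LCP = 0 + 2 + 1 + 2 + 1 + 0 + 1 + 2 + 1 + 0 + 1 = 11
distinct = 66 − 11 = 55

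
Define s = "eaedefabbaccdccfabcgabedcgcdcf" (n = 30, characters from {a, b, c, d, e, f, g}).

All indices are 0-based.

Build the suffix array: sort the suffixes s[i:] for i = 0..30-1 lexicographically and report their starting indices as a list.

sorted suffixes:
  #0 SA[0]=6  'abbaccdccfabcgabedcgcdcf'
  #1 SA[1]=16  'abcgabedcgcdcf'
  #2 SA[2]=20  'abedcgcdcf'
  #3 SA[3]=9  'accdccfabcgabedcgcdcf'
  #4 SA[4]=1  'aedefabbaccdccfabcgabedcgcdcf'
  #5 SA[5]=8  'baccdccfabcgabedcgcdcf'
  #6 SA[6]=7  'bbaccdccfabcgabedcgcdcf'
  #7 SA[7]=17  'bcgabedcgcdcf'
  #8 SA[8]=21  'bedcgcdcf'
  #9 SA[9]=10  'ccdccfabcgabedcgcdcf'
  #10 SA[10]=13  'ccfabcgabedcgcdcf'
  #11 SA[11]=11  'cdccfabcgabedcgcdcf'
  #12 SA[12]=26  'cdcf'
  #13 SA[13]=28  'cf'
  #14 SA[14]=14  'cfabcgabedcgcdcf'
  #15 SA[15]=18  'cgabedcgcdcf'
  #16 SA[16]=24  'cgcdcf'
  #17 SA[17]=12  'dccfabcgabedcgcdcf'
  #18 SA[18]=27  'dcf'
  #19 SA[19]=23  'dcgcdcf'
  #20 SA[20]=3  'defabbaccdccfabcgabedcgcdcf'
  #21 SA[21]=0  'eaedefabbaccdccfabcgabedcgcdcf'
  #22 SA[22]=22  'edcgcdcf'
  #23 SA[23]=2  'edefabbaccdccfabcgabedcgcdcf'
  #24 SA[24]=4  'efabbaccdccfabcgabedcgcdcf'
  #25 SA[25]=29  'f'
  #26 SA[26]=5  'fabbaccdccfabcgabedcgcdcf'
  #27 SA[27]=15  'fabcgabedcgcdcf'
  #28 SA[28]=19  'gabedcgcdcf'
  #29 SA[29]=25  'gcdcf'

[6, 16, 20, 9, 1, 8, 7, 17, 21, 10, 13, 11, 26, 28, 14, 18, 24, 12, 27, 23, 3, 0, 22, 2, 4, 29, 5, 15, 19, 25]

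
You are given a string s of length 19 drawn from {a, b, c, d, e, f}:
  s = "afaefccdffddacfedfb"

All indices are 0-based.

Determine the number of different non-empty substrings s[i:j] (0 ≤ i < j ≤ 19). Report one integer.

176

rank→(start, suffix):
  0 → (12, 'acfedfb')
  1 → (2, 'aefccdffddacfedfb')
  2 → (0, 'afaefccdffddacfedfb')
  3 → (18, 'b')
  4 → (5, 'ccdffddacfedfb')
  5 → (6, 'cdffddacfedfb')
  6 → (13, 'cfedfb')
  7 → (11, 'dacfedfb')
  8 → (10, 'ddacfedfb')
  9 → (16, 'dfb')
  10 → (7, 'dffddacfedfb')
  11 → (15, 'edfb')
  12 → (3, 'efccdffddacfedfb')
  13 → (1, 'faefccdffddacfedfb')
  14 → (17, 'fb')
  15 → (4, 'fccdffddacfedfb')
  16 → (9, 'fddacfedfb')
  17 → (14, 'fedfb')
  18 → (8, 'ffddacfedfb')

SA = [12, 2, 0, 18, 5, 6, 13, 11, 10, 16, 7, 15, 3, 1, 17, 4, 9, 14, 8]
i: (SA[i-1],SA[i]) lcp shared
  1: (12,2) 1 'a'
  2: (2,0) 1 'a'
  3: (0,18) 0 ''
  4: (18,5) 0 ''
  5: (5,6) 1 'c'
  6: (6,13) 1 'c'
  7: (13,11) 0 ''
  8: (11,10) 1 'd'
  9: (10,16) 1 'd'
  10: (16,7) 2 'df'
  11: (7,15) 0 ''
  12: (15,3) 1 'e'
  13: (3,1) 0 ''
  14: (1,17) 1 'f'
  15: (17,4) 1 'f'
  16: (4,9) 1 'f'
  17: (9,14) 1 'f'
  18: (14,8) 1 'f'

n(n+1)/2 = 19·20/2 = 190
Σ LCP = 0 + 1 + 1 + 0 + 0 + 1 + 1 + 0 + 1 + 1 + 2 + 0 + 1 + 0 + 1 + 1 + 1 + 1 + 1 = 14
distinct = 190 − 14 = 176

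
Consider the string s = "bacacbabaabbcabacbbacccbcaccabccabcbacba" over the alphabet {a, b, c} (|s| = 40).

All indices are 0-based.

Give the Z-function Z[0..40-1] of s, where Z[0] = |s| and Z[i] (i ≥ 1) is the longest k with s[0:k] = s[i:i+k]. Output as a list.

[40, 0, 0, 0, 0, 2, 0, 2, 0, 0, 1, 1, 0, 0, 3, 0, 0, 1, 3, 0, 0, 0, 0, 1, 0, 0, 0, 0, 0, 1, 0, 0, 0, 1, 0, 3, 0, 0, 2, 0]

Z[0]=40
i=1: fresh scan; Z[1]=0
i=2: fresh scan; Z[2]=0
i=3: fresh scan; Z[3]=0
i=4: fresh scan; Z[4]=0
i=5: fresh scan; Z[5]=2 extend→box=[5,7)
i=6: min(r-i=1, Z[1]=0)=0; Z[6]=0
i=7: fresh scan; Z[7]=2 extend→box=[7,9)
i=8: min(r-i=1, Z[1]=0)=0; Z[8]=0
i=9: fresh scan; Z[9]=0
i=10: fresh scan; Z[10]=1 extend→box=[10,11)
i=11: fresh scan; Z[11]=1 extend→box=[11,12)
i=12: fresh scan; Z[12]=0
i=13: fresh scan; Z[13]=0
i=14: fresh scan; Z[14]=3 extend→box=[14,17)
i=15: min(r-i=2, Z[1]=0)=0; Z[15]=0
i=16: min(r-i=1, Z[2]=0)=0; Z[16]=0
i=17: fresh scan; Z[17]=1 extend→box=[17,18)
i=18: fresh scan; Z[18]=3 extend→box=[18,21)
i=19: min(r-i=2, Z[1]=0)=0; Z[19]=0
i=20: min(r-i=1, Z[2]=0)=0; Z[20]=0
i=21: fresh scan; Z[21]=0
i=22: fresh scan; Z[22]=0
i=23: fresh scan; Z[23]=1 extend→box=[23,24)
i=24: fresh scan; Z[24]=0
i=25: fresh scan; Z[25]=0
i=26: fresh scan; Z[26]=0
i=27: fresh scan; Z[27]=0
i=28: fresh scan; Z[28]=0
i=29: fresh scan; Z[29]=1 extend→box=[29,30)
i=30: fresh scan; Z[30]=0
i=31: fresh scan; Z[31]=0
i=32: fresh scan; Z[32]=0
i=33: fresh scan; Z[33]=1 extend→box=[33,34)
i=34: fresh scan; Z[34]=0
i=35: fresh scan; Z[35]=3 extend→box=[35,38)
i=36: min(r-i=2, Z[1]=0)=0; Z[36]=0
i=37: min(r-i=1, Z[2]=0)=0; Z[37]=0
i=38: fresh scan; Z[38]=2 extend→box=[38,40)
i=39: min(r-i=1, Z[1]=0)=0; Z[39]=0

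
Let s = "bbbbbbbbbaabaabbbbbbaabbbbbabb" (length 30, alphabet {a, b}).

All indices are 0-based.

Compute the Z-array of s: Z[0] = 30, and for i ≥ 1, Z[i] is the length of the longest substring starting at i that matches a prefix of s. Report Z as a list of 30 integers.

Z[0]=30
i=1: fresh scan; Z[1]=8 scan→box=[1,9)
i=2: min(r-i=7, Z[1]=8)=7; Z[2]=7
i=3: min(r-i=6, Z[2]=7)=6; Z[3]=6
i=4: min(r-i=5, Z[3]=6)=5; Z[4]=5
i=5: min(r-i=4, Z[4]=5)=4; Z[5]=4
i=6: min(r-i=3, Z[5]=4)=3; Z[6]=3
i=7: min(r-i=2, Z[6]=3)=2; Z[7]=2
i=8: min(r-i=1, Z[7]=2)=1; Z[8]=1
i=9: fresh scan; Z[9]=0
i=10: fresh scan; Z[10]=0
i=11: fresh scan; Z[11]=1 scan→box=[11,12)
i=12: fresh scan; Z[12]=0
i=13: fresh scan; Z[13]=0
i=14: fresh scan; Z[14]=6 scan→box=[14,20)
i=15: min(r-i=5, Z[1]=8)=5; Z[15]=5
i=16: min(r-i=4, Z[2]=7)=4; Z[16]=4
i=17: min(r-i=3, Z[3]=6)=3; Z[17]=3
i=18: min(r-i=2, Z[4]=5)=2; Z[18]=2
i=19: min(r-i=1, Z[5]=4)=1; Z[19]=1
i=20: fresh scan; Z[20]=0
i=21: fresh scan; Z[21]=0
i=22: fresh scan; Z[22]=5 scan→box=[22,27)
i=23: min(r-i=4, Z[1]=8)=4; Z[23]=4
i=24: min(r-i=3, Z[2]=7)=3; Z[24]=3
i=25: min(r-i=2, Z[3]=6)=2; Z[25]=2
i=26: min(r-i=1, Z[4]=5)=1; Z[26]=1
i=27: fresh scan; Z[27]=0
i=28: fresh scan; Z[28]=2 scan→box=[28,30)
i=29: min(r-i=1, Z[1]=8)=1; Z[29]=1

[30, 8, 7, 6, 5, 4, 3, 2, 1, 0, 0, 1, 0, 0, 6, 5, 4, 3, 2, 1, 0, 0, 5, 4, 3, 2, 1, 0, 2, 1]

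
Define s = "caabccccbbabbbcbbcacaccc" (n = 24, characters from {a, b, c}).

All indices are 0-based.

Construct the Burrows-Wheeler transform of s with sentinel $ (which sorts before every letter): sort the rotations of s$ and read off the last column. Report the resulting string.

ccbaccbcacbbbac$bacbccacb

rank  rotation                   last
    0  $caabccccbbabbbcbbcacaccc  c
    1  aabccccbbabbbcbbcacaccc$c  c
    2  abbbcbbcacaccc$caabccccbb  b
    3  abccccbbabbbcbbcacaccc$ca  a
    4  acaccc$caabccccbbabbbcbbc  c
    5  accc$caabccccbbabbbcbbcac  c
    6  babbbcbbcacaccc$caabccccb  b
    7  bbabbbcbbcacaccc$caabcccc  c
    8  bbbcbbcacaccc$caabccccbba  a
    9  bbcacaccc$caabccccbbabbbc  c
   10  bbcbbcacaccc$caabccccbbab  b
   11  bcacaccc$caabccccbbabbbcb  b
   12  bcbbcacaccc$caabccccbbabb  b
   13  bccccbbabbbcbbcacaccc$caa  a
   14  c$caabccccbbabbbcbbcacacc  c
   15  caabccccbbabbbcbbcacaccc$  $
   16  cacaccc$caabccccbbabbbcbb  b
   17  caccc$caabccccbbabbbcbbca  a
   18  cbbabbbcbbcacaccc$caabccc  c
   19  cbbcacaccc$caabccccbbabbb  b
   20  cc$caabccccbbabbbcbbcacac  c
   21  ccbbabbbcbbcacaccc$caabcc  c
   22  ccc$caabccccbbabbbcbbcaca  a
   23  cccbbabbbcbbcacaccc$caabc  c
   24  ccccbbabbbcbbcacaccc$caab  b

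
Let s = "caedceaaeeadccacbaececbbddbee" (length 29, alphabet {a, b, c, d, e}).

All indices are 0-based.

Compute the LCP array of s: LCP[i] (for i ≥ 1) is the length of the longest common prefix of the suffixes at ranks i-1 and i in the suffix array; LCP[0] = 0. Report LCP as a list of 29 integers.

[0, 1, 1, 1, 2, 2, 0, 1, 1, 1, 0, 2, 1, 2, 1, 1, 2, 0, 1, 2, 1, 0, 1, 2, 1, 2, 1, 1, 2]

rank→(start, suffix):
  0 → (6, 'aaeeadccacbaececbbddbee')
  1 → (14, 'acbaececbbddbee')
  2 → (10, 'adccacbaececbbddbee')
  3 → (17, 'aececbbddbee')
  4 → (1, 'aedceaaeeadccacbaececbbddbee')
  5 → (7, 'aeeadccacbaececbbddbee')
  6 → (16, 'baececbbddbee')
  7 → (22, 'bbddbee')
  8 → (23, 'bddbee')
  9 → (26, 'bee')
  10 → (13, 'cacbaececbbddbee')
  11 → (0, 'caedceaaeeadccacbaececbbddbee')
  12 → (15, 'cbaececbbddbee')
  13 → (21, 'cbbddbee')
  14 → (12, 'ccacbaececbbddbee')
  15 → (4, 'ceaaeeadccacbaececbbddbee')
  16 → (19, 'cecbbddbee')
  17 → (25, 'dbee')
  18 → (11, 'dccacbaececbbddbee')
  19 → (3, 'dceaaeeadccacbaececbbddbee')
  20 → (24, 'ddbee')
  21 → (28, 'e')
  22 → (5, 'eaaeeadccacbaececbbddbee')
  23 → (9, 'eadccacbaececbbddbee')
  24 → (20, 'ecbbddbee')
  25 → (18, 'ececbbddbee')
  26 → (2, 'edceaaeeadccacbaececbbddbee')
  27 → (27, 'ee')
  28 → (8, 'eeadccacbaececbbddbee')

SA = [6, 14, 10, 17, 1, 7, 16, 22, 23, 26, 13, 0, 15, 21, 12, 4, 19, 25, 11, 3, 24, 28, 5, 9, 20, 18, 2, 27, 8]
rank  pair      lcp
   1  s[6:],s[14:]  1  'a'
   2  s[14:],s[10:]  1  'a'
   3  s[10:],s[17:]  1  'a'
   4  s[17:],s[1:]  2  'ae'
   5  s[1:],s[7:]  2  'ae'
   6  s[7:],s[16:]  0  ''
   7  s[16:],s[22:]  1  'b'
   8  s[22:],s[23:]  1  'b'
   9  s[23:],s[26:]  1  'b'
  10  s[26:],s[13:]  0  ''
  11  s[13:],s[0:]  2  'ca'
  12  s[0:],s[15:]  1  'c'
  13  s[15:],s[21:]  2  'cb'
  14  s[21:],s[12:]  1  'c'
  15  s[12:],s[4:]  1  'c'
  16  s[4:],s[19:]  2  'ce'
  17  s[19:],s[25:]  0  ''
  18  s[25:],s[11:]  1  'd'
  19  s[11:],s[3:]  2  'dc'
  20  s[3:],s[24:]  1  'd'
  21  s[24:],s[28:]  0  ''
  22  s[28:],s[5:]  1  'e'
  23  s[5:],s[9:]  2  'ea'
  24  s[9:],s[20:]  1  'e'
  25  s[20:],s[18:]  2  'ec'
  26  s[18:],s[2:]  1  'e'
  27  s[2:],s[27:]  1  'e'
  28  s[27:],s[8:]  2  'ee'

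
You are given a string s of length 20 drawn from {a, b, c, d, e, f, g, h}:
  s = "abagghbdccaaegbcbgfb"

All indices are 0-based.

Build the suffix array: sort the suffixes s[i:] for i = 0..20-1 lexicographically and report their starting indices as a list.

rank | idx | suffix
   0 |  10 | aaegbcbgfb
   1 |   0 | abagghbdccaaegbcbgfb
   2 |  11 | aegbcbgfb
   3 |   2 | agghbdccaaegbcbgfb
   4 |  19 | b
   5 |   1 | bagghbdccaaegbcbgfb
   6 |  14 | bcbgfb
   7 |   6 | bdccaaegbcbgfb
   8 |  16 | bgfb
   9 |   9 | caaegbcbgfb
  10 |  15 | cbgfb
  11 |   8 | ccaaegbcbgfb
  12 |   7 | dccaaegbcbgfb
  13 |  12 | egbcbgfb
  14 |  18 | fb
  15 |  13 | gbcbgfb
  16 |  17 | gfb
  17 |   3 | gghbdccaaegbcbgfb
  18 |   4 | ghbdccaaegbcbgfb
  19 |   5 | hbdccaaegbcbgfb

[10, 0, 11, 2, 19, 1, 14, 6, 16, 9, 15, 8, 7, 12, 18, 13, 17, 3, 4, 5]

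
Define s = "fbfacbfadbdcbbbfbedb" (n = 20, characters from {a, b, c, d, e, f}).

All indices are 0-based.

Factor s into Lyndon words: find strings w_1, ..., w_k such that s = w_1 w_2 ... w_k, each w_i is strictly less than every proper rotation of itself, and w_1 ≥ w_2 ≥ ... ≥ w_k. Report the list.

emit factor 1: 'f' (i=0, period=1)
emit factor 2: 'bf' (i=1, period=2)
emit factor 3: 'acbfadbdcbbbfbedb' (i=3, period=17)

["f", "bf", "acbfadbdcbbbfbedb"]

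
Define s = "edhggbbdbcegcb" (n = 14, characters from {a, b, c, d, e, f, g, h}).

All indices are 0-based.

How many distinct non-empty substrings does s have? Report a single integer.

97

rank→(start, suffix):
  0 → (13, 'b')
  1 → (5, 'bbdbcegcb')
  2 → (8, 'bcegcb')
  3 → (6, 'bdbcegcb')
  4 → (12, 'cb')
  5 → (9, 'cegcb')
  6 → (7, 'dbcegcb')
  7 → (1, 'dhggbbdbcegcb')
  8 → (0, 'edhggbbdbcegcb')
  9 → (10, 'egcb')
  10 → (4, 'gbbdbcegcb')
  11 → (11, 'gcb')
  12 → (3, 'ggbbdbcegcb')
  13 → (2, 'hggbbdbcegcb')

SA = [13, 5, 8, 6, 12, 9, 7, 1, 0, 10, 4, 11, 3, 2]
rank  pair      lcp
   1  s[13:],s[5:]  1  'b'
   2  s[5:],s[8:]  1  'b'
   3  s[8:],s[6:]  1  'b'
   4  s[6:],s[12:]  0  ''
   5  s[12:],s[9:]  1  'c'
   6  s[9:],s[7:]  0  ''
   7  s[7:],s[1:]  1  'd'
   8  s[1:],s[0:]  0  ''
   9  s[0:],s[10:]  1  'e'
  10  s[10:],s[4:]  0  ''
  11  s[4:],s[11:]  1  'g'
  12  s[11:],s[3:]  1  'g'
  13  s[3:],s[2:]  0  ''

n(n+1)/2 = 14·15/2 = 105
Σ LCP = 0 + 1 + 1 + 1 + 0 + 1 + 0 + 1 + 0 + 1 + 0 + 1 + 1 + 0 = 8
distinct = 105 − 8 = 97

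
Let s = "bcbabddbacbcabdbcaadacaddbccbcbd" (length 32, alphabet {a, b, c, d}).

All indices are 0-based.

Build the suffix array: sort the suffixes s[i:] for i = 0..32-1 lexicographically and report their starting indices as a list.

[17, 12, 3, 20, 8, 18, 22, 2, 7, 15, 10, 0, 28, 25, 30, 13, 4, 16, 11, 21, 1, 9, 27, 29, 26, 31, 19, 6, 14, 24, 5, 23]

sorted suffixes:
  #0 SA[0]=17  'aadacaddbccbcbd'
  #1 SA[1]=12  'abdbcaadacaddbccbcbd'
  #2 SA[2]=3  'abddbacbcabdbcaadacaddbccbcbd'
  #3 SA[3]=20  'acaddbccbcbd'
  #4 SA[4]=8  'acbcabdbcaadacaddbccbcbd'
  #5 SA[5]=18  'adacaddbccbcbd'
  #6 SA[6]=22  'addbccbcbd'
  #7 SA[7]=2  'babddbacbcabdbcaadacaddbccbcbd'
  #8 SA[8]=7  'bacbcabdbcaadacaddbccbcbd'
  #9 SA[9]=15  'bcaadacaddbccbcbd'
  #10 SA[10]=10  'bcabdbcaadacaddbccbcbd'
  #11 SA[11]=0  'bcbabddbacbcabdbcaadacaddbccbcbd'
  #12 SA[12]=28  'bcbd'
  #13 SA[13]=25  'bccbcbd'
  #14 SA[14]=30  'bd'
  #15 SA[15]=13  'bdbcaadacaddbccbcbd'
  #16 SA[16]=4  'bddbacbcabdbcaadacaddbccbcbd'
  #17 SA[17]=16  'caadacaddbccbcbd'
  #18 SA[18]=11  'cabdbcaadacaddbccbcbd'
  #19 SA[19]=21  'caddbccbcbd'
  #20 SA[20]=1  'cbabddbacbcabdbcaadacaddbccbcbd'
  #21 SA[21]=9  'cbcabdbcaadacaddbccbcbd'
  #22 SA[22]=27  'cbcbd'
  #23 SA[23]=29  'cbd'
  #24 SA[24]=26  'ccbcbd'
  #25 SA[25]=31  'd'
  #26 SA[26]=19  'dacaddbccbcbd'
  #27 SA[27]=6  'dbacbcabdbcaadacaddbccbcbd'
  #28 SA[28]=14  'dbcaadacaddbccbcbd'
  #29 SA[29]=24  'dbccbcbd'
  #30 SA[30]=5  'ddbacbcabdbcaadacaddbccbcbd'
  #31 SA[31]=23  'ddbccbcbd'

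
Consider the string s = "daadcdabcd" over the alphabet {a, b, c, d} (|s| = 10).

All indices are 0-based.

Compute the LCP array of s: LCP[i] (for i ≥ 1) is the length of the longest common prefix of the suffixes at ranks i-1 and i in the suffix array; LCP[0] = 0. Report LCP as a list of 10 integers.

[0, 1, 1, 0, 0, 2, 0, 1, 2, 1]

rank | idx | suffix
   0 |   1 | aadcdabcd
   1 |   6 | abcd
   2 |   2 | adcdabcd
   3 |   7 | bcd
   4 |   8 | cd
   5 |   4 | cdabcd
   6 |   9 | d
   7 |   0 | daadcdabcd
   8 |   5 | dabcd
   9 |   3 | dcdabcd

SA = [1, 6, 2, 7, 8, 4, 9, 0, 5, 3]
i: (SA[i-1],SA[i]) lcp shared
  1: (1,6) 1 'a'
  2: (6,2) 1 'a'
  3: (2,7) 0 ''
  4: (7,8) 0 ''
  5: (8,4) 2 'cd'
  6: (4,9) 0 ''
  7: (9,0) 1 'd'
  8: (0,5) 2 'da'
  9: (5,3) 1 'd'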